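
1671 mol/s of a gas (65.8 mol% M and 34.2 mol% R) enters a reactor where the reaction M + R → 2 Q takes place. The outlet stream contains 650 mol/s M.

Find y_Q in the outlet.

For M: n = n₀ − 1ξ → 650 = 1100 − 1ξ, giving ξ = 449.5 mol/s.
Outlet amounts (n = n₀ + ν ξ):
  M: 1100 − 1(449.5) = 650
  R: 571.5 − 1(449.5) = 122
  Q: 0 + 2(449.5) = 899
Total out = 1671 mol/s; y_Q = 899 / 1671 = 0.538.

0.538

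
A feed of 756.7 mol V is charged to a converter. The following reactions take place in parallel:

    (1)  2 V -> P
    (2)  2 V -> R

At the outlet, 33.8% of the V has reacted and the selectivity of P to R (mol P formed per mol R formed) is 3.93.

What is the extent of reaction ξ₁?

ξ₁ = 102 mol

Conversion of V: V consumed = 0.338 × 756.7 = 255.8 mol = 2ξ₁ + 2ξ₂.
Selectivity: 1ξ₁ / (1ξ₂) = 3.93 → ξ₁ = 3.93 ξ₂.
Substitute: (2·3.93 + 2) ξ₂ = 255.8 → ξ₂ = 25.94 mol, ξ₁ = 101.9 mol.
Outlet amounts (n = n₀ + Σ ν·ξ):
  V: 756.7 − 2(101.9) − 2(25.94) = 500.9
  P: 0 + 1(101.9) = 101.9
  R: 0 + 1(25.94) = 25.94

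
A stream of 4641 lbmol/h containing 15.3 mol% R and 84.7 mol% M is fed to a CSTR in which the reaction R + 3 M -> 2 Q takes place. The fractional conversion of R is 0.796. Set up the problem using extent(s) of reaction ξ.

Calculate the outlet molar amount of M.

2240 lbmol/h

R reacted = 0.796 × 710.1 = 565.2 lbmol/h; ν_R = −1, so ξ = 565.2/1 = 565.2 lbmol/h.
Outlet amounts (n = n₀ + ν ξ):
  R: 710.1 − 1(565.2) = 144.9
  M: 3931 − 3(565.2) = 2235
  Q: 0 + 2(565.2) = 1130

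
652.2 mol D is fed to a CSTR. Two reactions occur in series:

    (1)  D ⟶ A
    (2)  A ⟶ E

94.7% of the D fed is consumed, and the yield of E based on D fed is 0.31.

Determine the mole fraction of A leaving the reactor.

Conversion of D: D consumed = 1ξ₁ = 0.947 × 652.2 → ξ₁ = 617.6 mol.
Yield of E: 1ξ₂ / 652.2 = 0.31 → ξ₂ = 202.2 mol.
Outlet amounts (n = n₀ + Σ ν·ξ):
  D: 652.2 − 1(617.6) = 34.57
  A: 0 + 1(617.6) − 1(202.2) = 415.5
  E: 0 + 1(202.2) = 202.2
Total out = 652.2 mol; y_A = 415.5 / 652.2 = 0.637.

0.637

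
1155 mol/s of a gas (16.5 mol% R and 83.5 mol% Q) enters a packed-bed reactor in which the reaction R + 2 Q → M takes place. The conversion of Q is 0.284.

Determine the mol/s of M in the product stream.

137 mol/s

Q reacted = 0.284 × 964.4 = 273.9 mol/s; ν_Q = −2, so ξ = 273.9/2 = 136.9 mol/s.
Outlet amounts (n = n₀ + ν ξ):
  R: 190.6 − 1(136.9) = 53.63
  Q: 964.4 − 2(136.9) = 690.5
  M: 0 + 1(136.9) = 136.9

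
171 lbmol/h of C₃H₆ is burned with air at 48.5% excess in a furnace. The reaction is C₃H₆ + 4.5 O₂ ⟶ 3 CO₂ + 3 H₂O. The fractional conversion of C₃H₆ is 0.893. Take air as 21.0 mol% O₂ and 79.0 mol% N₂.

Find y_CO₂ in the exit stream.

Stoichiometric O₂ = 4.5 × 171 = 769.5 lbmol/h; O₂ fed = 769.5 × 1.485 = 1143 lbmol/h.
N₂ fed = 1143 × 79/21 = 4299 lbmol/h.
Fuel reacted = 0.893 × 171 → ξ = 152.7 lbmol/h.
Outlet (n = n₀ + ν ξ):
  C₃H₆: 171 − 1(152.7) = 18.3
  O₂: 1143 − 4.5(152.7) = 455.5
  N₂: 4299 (inert)
  CO₂: 0 + 3(152.7) = 458.1
  H₂O: 0 + 3(152.7) = 458.1
Total out = 5689 lbmol/h; y_CO₂ = 458.1 / 5689 = 0.08053.

0.0805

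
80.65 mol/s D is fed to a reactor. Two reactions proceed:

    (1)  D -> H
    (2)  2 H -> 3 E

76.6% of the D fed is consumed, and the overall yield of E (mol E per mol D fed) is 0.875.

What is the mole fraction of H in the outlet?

Conversion of D: D consumed = 1ξ₁ = 0.766 × 80.65 → ξ₁ = 61.78 mol/s.
Yield of E: 3ξ₂ / 80.65 = 0.875 → ξ₂ = 23.52 mol/s.
Outlet amounts (n = n₀ + Σ ν·ξ):
  D: 80.65 − 1(61.78) = 18.87
  H: 0 + 1(61.78) − 2(23.52) = 14.73
  E: 0 + 3(23.52) = 70.57
Total out = 104.2 mol/s; y_H = 14.73 / 104.2 = 0.1414.

0.141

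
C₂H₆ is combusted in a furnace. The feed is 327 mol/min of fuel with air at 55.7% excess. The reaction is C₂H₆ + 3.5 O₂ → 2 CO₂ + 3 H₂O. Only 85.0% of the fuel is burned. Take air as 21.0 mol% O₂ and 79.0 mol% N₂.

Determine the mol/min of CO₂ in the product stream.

Stoichiometric O₂ = 3.5 × 327 = 1144 mol/min; O₂ fed = 1144 × 1.557 = 1782 mol/min.
N₂ fed = 1782 × 79/21 = 6704 mol/min.
Fuel reacted = 0.85 × 327 → ξ = 277.9 mol/min.
Outlet (n = n₀ + ν ξ):
  C₂H₆: 327 − 1(277.9) = 49.05
  O₂: 1782 − 3.5(277.9) = 809.2
  N₂: 6704 (inert)
  CO₂: 0 + 2(277.9) = 555.9
  H₂O: 0 + 3(277.9) = 833.8

556 mol/min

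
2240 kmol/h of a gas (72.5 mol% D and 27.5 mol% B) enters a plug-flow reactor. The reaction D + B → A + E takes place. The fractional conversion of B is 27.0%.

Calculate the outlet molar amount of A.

166 kmol/h

B reacted = 0.27 × 616 = 166.3 kmol/h; ν_B = −1, so ξ = 166.3/1 = 166.3 kmol/h.
Outlet amounts (n = n₀ + ν ξ):
  D: 1624 − 1(166.3) = 1458
  B: 616 − 1(166.3) = 449.7
  A: 0 + 1(166.3) = 166.3
  E: 0 + 1(166.3) = 166.3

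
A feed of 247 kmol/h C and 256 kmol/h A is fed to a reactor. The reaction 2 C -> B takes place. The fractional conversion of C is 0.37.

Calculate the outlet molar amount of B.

45.7 kmol/h

C reacted = 0.37 × 247 = 91.39 kmol/h; ν_C = −2, so ξ = 91.39/2 = 45.7 kmol/h.
Outlet amounts (n = n₀ + ν ξ):
  C: 247 − 2(45.7) = 155.6
  B: 0 + 1(45.7) = 45.7
  A: 256 (inert)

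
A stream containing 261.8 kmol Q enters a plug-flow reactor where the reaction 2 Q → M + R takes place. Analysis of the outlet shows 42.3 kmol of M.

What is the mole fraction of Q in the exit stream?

0.677

For M: n = n₀ + 1ξ → 42.3 = 0 + 1ξ, giving ξ = 42.3 kmol.
Outlet amounts (n = n₀ + ν ξ):
  Q: 261.8 − 2(42.3) = 177.2
  M: 0 + 1(42.3) = 42.3
  R: 0 + 1(42.3) = 42.3
Total out = 261.8 kmol; y_Q = 177.2 / 261.8 = 0.6769.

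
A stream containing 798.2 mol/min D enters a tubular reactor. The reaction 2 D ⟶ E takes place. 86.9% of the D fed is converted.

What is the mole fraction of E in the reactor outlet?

D reacted = 0.869 × 798.2 = 693.6 mol/min; ν_D = −2, so ξ = 693.6/2 = 346.8 mol/min.
Outlet amounts (n = n₀ + ν ξ):
  D: 798.2 − 2(346.8) = 104.6
  E: 0 + 1(346.8) = 346.8
Total out = 451.4 mol/min; y_E = 346.8 / 451.4 = 0.7683.

0.768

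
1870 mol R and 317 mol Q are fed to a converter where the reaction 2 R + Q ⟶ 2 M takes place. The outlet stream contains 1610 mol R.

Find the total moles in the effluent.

2060 mol

For R: n = n₀ − 2ξ → 1610 = 1870 − 2ξ, giving ξ = 130 mol.
Outlet amounts (n = n₀ + ν ξ):
  R: 1870 − 2(130) = 1610
  Q: 317 − 1(130) = 187
  M: 0 + 2(130) = 260
Total out = 1610 + 187 + 260 = 2057 mol.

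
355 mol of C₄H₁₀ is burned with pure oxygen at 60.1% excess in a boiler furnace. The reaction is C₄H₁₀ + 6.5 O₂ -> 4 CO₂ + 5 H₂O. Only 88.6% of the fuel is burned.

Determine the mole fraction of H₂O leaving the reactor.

0.348

Stoichiometric O₂ = 6.5 × 355 = 2308 mol; O₂ fed = 2308 × 1.601 = 3694 mol.
Fuel reacted = 0.886 × 355 → ξ = 314.5 mol.
Outlet (n = n₀ + ν ξ):
  C₄H₁₀: 355 − 1(314.5) = 40.47
  O₂: 3694 − 6.5(314.5) = 1650
  CO₂: 0 + 4(314.5) = 1258
  H₂O: 0 + 5(314.5) = 1573
Total out = 4521 mol; y_H₂O = 1573 / 4521 = 0.3478.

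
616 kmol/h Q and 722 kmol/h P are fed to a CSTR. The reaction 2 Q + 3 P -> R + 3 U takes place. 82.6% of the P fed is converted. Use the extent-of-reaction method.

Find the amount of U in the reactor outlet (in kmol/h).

596 kmol/h

P reacted = 0.826 × 722 = 596.4 kmol/h; ν_P = −3, so ξ = 596.4/3 = 198.8 kmol/h.
Outlet amounts (n = n₀ + ν ξ):
  Q: 616 − 2(198.8) = 218.4
  P: 722 − 3(198.8) = 125.6
  R: 0 + 1(198.8) = 198.8
  U: 0 + 3(198.8) = 596.4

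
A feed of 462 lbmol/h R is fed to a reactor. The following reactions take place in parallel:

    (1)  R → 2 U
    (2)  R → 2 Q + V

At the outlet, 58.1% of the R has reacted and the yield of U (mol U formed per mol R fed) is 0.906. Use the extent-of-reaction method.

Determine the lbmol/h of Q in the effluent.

118 lbmol/h

Yield of U: 2ξ₁ / 462 = 0.906 → ξ₁ = 209.3 lbmol/h.
Conversion of R: 1ξ₁ + 1ξ₂ = 0.581 × 462 = 268.4 → ξ₂ = 59.14 lbmol/h.
Outlet amounts (n = n₀ + Σ ν·ξ):
  R: 462 − 1(209.3) − 1(59.14) = 193.6
  U: 0 + 2(209.3) = 418.6
  Q: 0 + 2(59.14) = 118.3
  V: 0 + 1(59.14) = 59.14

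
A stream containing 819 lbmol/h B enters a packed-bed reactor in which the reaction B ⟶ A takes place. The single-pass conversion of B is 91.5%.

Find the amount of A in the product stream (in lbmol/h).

B reacted = 0.915 × 819 = 749.4 lbmol/h; ν_B = −1, so ξ = 749.4/1 = 749.4 lbmol/h.
Outlet amounts (n = n₀ + ν ξ):
  B: 819 − 1(749.4) = 69.62
  A: 0 + 1(749.4) = 749.4

749 lbmol/h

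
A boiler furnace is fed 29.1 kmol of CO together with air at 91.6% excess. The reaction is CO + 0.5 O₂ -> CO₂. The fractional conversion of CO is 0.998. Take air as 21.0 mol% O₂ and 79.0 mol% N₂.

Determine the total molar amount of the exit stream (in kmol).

Stoichiometric O₂ = 0.5 × 29.1 = 14.55 kmol; O₂ fed = 14.55 × 1.916 = 27.88 kmol.
N₂ fed = 27.88 × 79/21 = 104.9 kmol.
Fuel reacted = 0.998 × 29.1 → ξ = 29.04 kmol.
Outlet (n = n₀ + ν ξ):
  CO: 29.1 − 1(29.04) = 0.0582
  O₂: 27.88 − 0.5(29.04) = 13.36
  N₂: 104.9 (inert)
  CO₂: 0 + 1(29.04) = 29.04
Total out = 0.0582 + 13.36 + 104.9 + 29.04 = 147.3 kmol.

147 kmol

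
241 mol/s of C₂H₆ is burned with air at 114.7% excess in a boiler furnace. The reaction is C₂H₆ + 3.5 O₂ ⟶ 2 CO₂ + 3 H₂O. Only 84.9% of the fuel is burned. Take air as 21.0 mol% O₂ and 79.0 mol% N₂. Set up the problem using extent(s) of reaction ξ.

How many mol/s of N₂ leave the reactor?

6810 mol/s

Stoichiometric O₂ = 3.5 × 241 = 843.5 mol/s; O₂ fed = 843.5 × 2.147 = 1811 mol/s.
N₂ fed = 1811 × 79/21 = 6813 mol/s.
Fuel reacted = 0.849 × 241 → ξ = 204.6 mol/s.
Outlet (n = n₀ + ν ξ):
  C₂H₆: 241 − 1(204.6) = 36.39
  O₂: 1811 − 3.5(204.6) = 1095
  N₂: 6813 (inert)
  CO₂: 0 + 2(204.6) = 409.2
  H₂O: 0 + 3(204.6) = 613.8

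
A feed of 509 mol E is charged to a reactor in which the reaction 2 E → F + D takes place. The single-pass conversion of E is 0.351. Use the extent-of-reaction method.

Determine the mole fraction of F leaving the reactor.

0.175

E reacted = 0.351 × 509 = 178.7 mol; ν_E = −2, so ξ = 178.7/2 = 89.33 mol.
Outlet amounts (n = n₀ + ν ξ):
  E: 509 − 2(89.33) = 330.3
  F: 0 + 1(89.33) = 89.33
  D: 0 + 1(89.33) = 89.33
Total out = 509 mol; y_F = 89.33 / 509 = 0.1755.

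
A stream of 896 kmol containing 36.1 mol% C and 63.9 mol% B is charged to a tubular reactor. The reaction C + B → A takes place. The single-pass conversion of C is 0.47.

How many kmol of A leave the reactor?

C reacted = 0.47 × 323.5 = 152 kmol; ν_C = −1, so ξ = 152/1 = 152 kmol.
Outlet amounts (n = n₀ + ν ξ):
  C: 323.5 − 1(152) = 171.4
  B: 572.5 − 1(152) = 420.5
  A: 0 + 1(152) = 152

152 kmol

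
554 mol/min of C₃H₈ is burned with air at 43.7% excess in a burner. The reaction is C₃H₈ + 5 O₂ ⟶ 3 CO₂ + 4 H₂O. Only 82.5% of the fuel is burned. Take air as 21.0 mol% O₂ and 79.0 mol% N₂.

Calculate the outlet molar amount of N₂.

Stoichiometric O₂ = 5 × 554 = 2770 mol/min; O₂ fed = 2770 × 1.437 = 3980 mol/min.
N₂ fed = 3980 × 79/21 = 14970 mol/min.
Fuel reacted = 0.825 × 554 → ξ = 457 mol/min.
Outlet (n = n₀ + ν ξ):
  C₃H₈: 554 − 1(457) = 96.95
  O₂: 3980 − 5(457) = 1695
  N₂: 14970 (inert)
  CO₂: 0 + 3(457) = 1371
  H₂O: 0 + 4(457) = 1828

15000 mol/min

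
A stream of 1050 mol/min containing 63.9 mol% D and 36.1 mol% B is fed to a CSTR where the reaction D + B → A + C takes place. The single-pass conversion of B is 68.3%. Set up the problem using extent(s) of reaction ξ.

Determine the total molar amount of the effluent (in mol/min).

1050 mol/min

B reacted = 0.683 × 379.1 = 258.9 mol/min; ν_B = −1, so ξ = 258.9/1 = 258.9 mol/min.
Outlet amounts (n = n₀ + ν ξ):
  D: 671 − 1(258.9) = 412.1
  B: 379.1 − 1(258.9) = 120.2
  A: 0 + 1(258.9) = 258.9
  C: 0 + 1(258.9) = 258.9
Total out = 412.1 + 120.2 + 258.9 + 258.9 = 1050 mol/min.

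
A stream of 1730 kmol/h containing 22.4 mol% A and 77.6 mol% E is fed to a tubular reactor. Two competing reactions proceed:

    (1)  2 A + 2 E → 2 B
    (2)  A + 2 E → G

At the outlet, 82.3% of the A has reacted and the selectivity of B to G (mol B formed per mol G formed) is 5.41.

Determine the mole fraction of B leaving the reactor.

Conversion of A: A consumed = 0.823 × 387.5 = 318.9 kmol/h = 2ξ₁ + 1ξ₂.
Selectivity: 2ξ₁ / (1ξ₂) = 5.41 → ξ₁ = 2.705 ξ₂.
Substitute: (2·2.705 + 1) ξ₂ = 318.9 → ξ₂ = 49.75 kmol/h, ξ₁ = 134.6 kmol/h.
Outlet amounts (n = n₀ + Σ ν·ξ):
  A: 387.5 − 2(134.6) − 1(49.75) = 68.59
  E: 1342 − 2(134.6) − 2(49.75) = 973.8
  B: 0 + 2(134.6) = 269.2
  G: 0 + 1(49.75) = 49.75
Total out = 1361 kmol/h; y_B = 269.2 / 1361 = 0.1977.

0.198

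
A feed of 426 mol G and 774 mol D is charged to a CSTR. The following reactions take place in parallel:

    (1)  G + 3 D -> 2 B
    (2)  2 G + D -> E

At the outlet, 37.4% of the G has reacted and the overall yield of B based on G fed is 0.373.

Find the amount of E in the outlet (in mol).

Yield of B: 2ξ₁ / 426 = 0.373 → ξ₁ = 79.45 mol.
Conversion of G: 1ξ₁ + 2ξ₂ = 0.374 × 426 = 159.3 → ξ₂ = 39.94 mol.
Outlet amounts (n = n₀ + Σ ν·ξ):
  G: 426 − 1(79.45) − 2(39.94) = 266.7
  D: 774 − 3(79.45) − 1(39.94) = 495.7
  B: 0 + 2(79.45) = 158.9
  E: 0 + 1(39.94) = 39.94

39.9 mol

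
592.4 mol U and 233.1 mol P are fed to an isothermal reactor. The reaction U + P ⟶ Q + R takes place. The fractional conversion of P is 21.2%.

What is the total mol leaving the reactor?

826 mol

P reacted = 0.212 × 233.1 = 49.42 mol; ν_P = −1, so ξ = 49.42/1 = 49.42 mol.
Outlet amounts (n = n₀ + ν ξ):
  U: 592.4 − 1(49.42) = 543
  P: 233.1 − 1(49.42) = 183.7
  Q: 0 + 1(49.42) = 49.42
  R: 0 + 1(49.42) = 49.42
Total out = 543 + 183.7 + 49.42 + 49.42 = 825.5 mol.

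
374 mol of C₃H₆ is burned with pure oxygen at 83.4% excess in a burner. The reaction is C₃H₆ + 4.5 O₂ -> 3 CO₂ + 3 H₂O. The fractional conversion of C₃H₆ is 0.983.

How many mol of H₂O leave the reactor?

1100 mol

Stoichiometric O₂ = 4.5 × 374 = 1683 mol; O₂ fed = 1683 × 1.834 = 3087 mol.
Fuel reacted = 0.983 × 374 → ξ = 367.6 mol.
Outlet (n = n₀ + ν ξ):
  C₃H₆: 374 − 1(367.6) = 6.358
  O₂: 3087 − 4.5(367.6) = 1432
  CO₂: 0 + 3(367.6) = 1103
  H₂O: 0 + 3(367.6) = 1103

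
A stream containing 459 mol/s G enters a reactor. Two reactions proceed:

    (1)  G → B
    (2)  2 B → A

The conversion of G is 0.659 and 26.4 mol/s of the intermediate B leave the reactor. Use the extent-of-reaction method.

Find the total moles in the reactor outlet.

321 mol/s

Conversion of G: G consumed = 1ξ₁ = 0.659 × 459 → ξ₁ = 302.5 mol/s.
B balance: n_B = 0 + 1ξ₁ − 2ξ₂ = 26.4 → ξ₂ = (1·302.5 − 26.4)/2 = 138 mol/s.
Outlet amounts (n = n₀ + Σ ν·ξ):
  G: 459 − 1(302.5) = 156.5
  B: 0 + 1(302.5) − 2(138) = 26.4
  A: 0 + 1(138) = 138
Total out = 156.5 + 26.4 + 138 = 321 mol/s.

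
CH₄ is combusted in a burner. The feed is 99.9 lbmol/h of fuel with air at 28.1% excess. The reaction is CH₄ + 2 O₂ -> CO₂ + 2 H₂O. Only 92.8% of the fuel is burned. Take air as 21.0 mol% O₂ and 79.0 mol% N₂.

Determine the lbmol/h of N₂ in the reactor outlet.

963 lbmol/h

Stoichiometric O₂ = 2 × 99.9 = 199.8 lbmol/h; O₂ fed = 199.8 × 1.281 = 255.9 lbmol/h.
N₂ fed = 255.9 × 79/21 = 962.8 lbmol/h.
Fuel reacted = 0.928 × 99.9 → ξ = 92.71 lbmol/h.
Outlet (n = n₀ + ν ξ):
  CH₄: 99.9 − 1(92.71) = 7.193
  O₂: 255.9 − 2(92.71) = 70.53
  N₂: 962.8 (inert)
  CO₂: 0 + 1(92.71) = 92.71
  H₂O: 0 + 2(92.71) = 185.4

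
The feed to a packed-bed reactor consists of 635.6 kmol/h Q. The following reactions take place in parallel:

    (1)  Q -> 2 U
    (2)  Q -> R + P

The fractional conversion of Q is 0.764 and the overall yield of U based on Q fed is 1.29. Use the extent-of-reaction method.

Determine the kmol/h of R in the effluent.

Yield of U: 2ξ₁ / 635.6 = 1.29 → ξ₁ = 410 kmol/h.
Conversion of Q: 1ξ₁ + 1ξ₂ = 0.764 × 635.6 = 485.6 → ξ₂ = 75.64 kmol/h.
Outlet amounts (n = n₀ + Σ ν·ξ):
  Q: 635.6 − 1(410) − 1(75.64) = 150
  U: 0 + 2(410) = 819.9
  R: 0 + 1(75.64) = 75.64
  P: 0 + 1(75.64) = 75.64

75.6 kmol/h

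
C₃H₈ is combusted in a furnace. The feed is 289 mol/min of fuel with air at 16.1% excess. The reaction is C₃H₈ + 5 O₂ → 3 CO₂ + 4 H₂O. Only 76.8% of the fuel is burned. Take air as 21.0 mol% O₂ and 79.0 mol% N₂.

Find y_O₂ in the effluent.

Stoichiometric O₂ = 5 × 289 = 1445 mol/min; O₂ fed = 1445 × 1.161 = 1678 mol/min.
N₂ fed = 1678 × 79/21 = 6311 mol/min.
Fuel reacted = 0.768 × 289 → ξ = 222 mol/min.
Outlet (n = n₀ + ν ξ):
  C₃H₈: 289 − 1(222) = 67.05
  O₂: 1678 − 5(222) = 567.9
  N₂: 6311 (inert)
  CO₂: 0 + 3(222) = 665.9
  H₂O: 0 + 4(222) = 887.8
Total out = 8500 mol/min; y_O₂ = 567.9 / 8500 = 0.06681.

0.0668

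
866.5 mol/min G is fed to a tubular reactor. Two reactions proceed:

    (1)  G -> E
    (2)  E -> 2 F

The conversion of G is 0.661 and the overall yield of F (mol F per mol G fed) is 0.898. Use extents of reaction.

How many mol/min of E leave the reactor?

Conversion of G: G consumed = 1ξ₁ = 0.661 × 866.5 → ξ₁ = 572.8 mol/min.
Yield of F: 2ξ₂ / 866.5 = 0.898 → ξ₂ = 389.1 mol/min.
Outlet amounts (n = n₀ + Σ ν·ξ):
  G: 866.5 − 1(572.8) = 293.7
  E: 0 + 1(572.8) − 1(389.1) = 183.7
  F: 0 + 2(389.1) = 778.1

184 mol/min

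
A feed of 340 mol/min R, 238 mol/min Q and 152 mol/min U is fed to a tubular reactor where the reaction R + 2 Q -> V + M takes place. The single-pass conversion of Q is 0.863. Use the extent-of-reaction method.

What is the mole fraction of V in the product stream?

0.164

Q reacted = 0.863 × 238 = 205.4 mol/min; ν_Q = −2, so ξ = 205.4/2 = 102.7 mol/min.
Outlet amounts (n = n₀ + ν ξ):
  R: 340 − 1(102.7) = 237.3
  Q: 238 − 2(102.7) = 32.61
  V: 0 + 1(102.7) = 102.7
  M: 0 + 1(102.7) = 102.7
  U: 152 (inert)
Total out = 627.3 mol/min; y_V = 102.7 / 627.3 = 0.1637.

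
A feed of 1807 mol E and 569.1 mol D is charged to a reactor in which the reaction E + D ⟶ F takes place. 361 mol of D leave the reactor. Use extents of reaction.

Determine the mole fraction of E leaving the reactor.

For D: n = n₀ − 1ξ → 361 = 569.1 − 1ξ, giving ξ = 208.1 mol.
Outlet amounts (n = n₀ + ν ξ):
  E: 1807 − 1(208.1) = 1599
  D: 569.1 − 1(208.1) = 361
  F: 0 + 1(208.1) = 208.1
Total out = 2168 mol; y_E = 1599 / 2168 = 0.7375.

0.738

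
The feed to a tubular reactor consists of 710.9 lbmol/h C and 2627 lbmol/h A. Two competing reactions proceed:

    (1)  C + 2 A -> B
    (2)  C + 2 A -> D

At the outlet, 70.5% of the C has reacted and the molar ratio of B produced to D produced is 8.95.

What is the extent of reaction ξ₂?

Conversion of C: C consumed = 0.705 × 710.9 = 501.2 lbmol/h = 1ξ₁ + 1ξ₂.
Selectivity: 1ξ₁ / (1ξ₂) = 8.95 → ξ₁ = 8.95 ξ₂.
Substitute: (1·8.95 + 1) ξ₂ = 501.2 → ξ₂ = 50.37 lbmol/h, ξ₁ = 450.8 lbmol/h.
Outlet amounts (n = n₀ + Σ ν·ξ):
  C: 710.9 − 1(450.8) − 1(50.37) = 209.7
  A: 2627 − 2(450.8) − 2(50.37) = 1625
  B: 0 + 1(450.8) = 450.8
  D: 0 + 1(50.37) = 50.37

ξ₂ = 50.4 lbmol/h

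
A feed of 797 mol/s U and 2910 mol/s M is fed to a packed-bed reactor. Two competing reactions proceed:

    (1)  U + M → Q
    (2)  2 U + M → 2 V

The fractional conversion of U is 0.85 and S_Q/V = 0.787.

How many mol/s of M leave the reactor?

2420 mol/s

Conversion of U: U consumed = 0.85 × 797 = 677.4 mol/s = 1ξ₁ + 2ξ₂.
Selectivity: 1ξ₁ / (2ξ₂) = 0.787 → ξ₁ = 1.574 ξ₂.
Substitute: (1·1.574 + 2) ξ₂ = 677.4 → ξ₂ = 189.5 mol/s, ξ₁ = 298.4 mol/s.
Outlet amounts (n = n₀ + Σ ν·ξ):
  U: 797 − 1(298.4) − 2(189.5) = 119.6
  M: 2910 − 1(298.4) − 1(189.5) = 2422
  Q: 0 + 1(298.4) = 298.4
  V: 0 + 2(189.5) = 379.1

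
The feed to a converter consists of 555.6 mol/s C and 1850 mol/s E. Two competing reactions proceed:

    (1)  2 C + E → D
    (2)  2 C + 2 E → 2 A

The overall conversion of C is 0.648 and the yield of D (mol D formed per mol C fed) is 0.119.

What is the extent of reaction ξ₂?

ξ₂ = 114 mol/s

Yield of D: 1ξ₁ / 555.6 = 0.119 → ξ₁ = 66.12 mol/s.
Conversion of C: 2ξ₁ + 2ξ₂ = 0.648 × 555.6 = 360 → ξ₂ = 113.9 mol/s.
Outlet amounts (n = n₀ + Σ ν·ξ):
  C: 555.6 − 2(66.12) − 2(113.9) = 195.6
  E: 1850 − 1(66.12) − 2(113.9) = 1556
  D: 0 + 1(66.12) = 66.12
  A: 0 + 2(113.9) = 227.8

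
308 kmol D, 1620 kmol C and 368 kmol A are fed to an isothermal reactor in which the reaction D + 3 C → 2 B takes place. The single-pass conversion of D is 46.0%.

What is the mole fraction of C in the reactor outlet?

D reacted = 0.46 × 308 = 141.7 kmol; ν_D = −1, so ξ = 141.7/1 = 141.7 kmol.
Outlet amounts (n = n₀ + ν ξ):
  D: 308 − 1(141.7) = 166.3
  C: 1620 − 3(141.7) = 1195
  B: 0 + 2(141.7) = 283.4
  A: 368 (inert)
Total out = 2013 kmol; y_C = 1195 / 2013 = 0.5937.

0.594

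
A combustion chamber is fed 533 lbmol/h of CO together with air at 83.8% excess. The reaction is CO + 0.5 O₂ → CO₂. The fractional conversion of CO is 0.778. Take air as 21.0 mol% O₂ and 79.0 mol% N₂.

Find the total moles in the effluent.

2660 lbmol/h

Stoichiometric O₂ = 0.5 × 533 = 266.5 lbmol/h; O₂ fed = 266.5 × 1.838 = 489.8 lbmol/h.
N₂ fed = 489.8 × 79/21 = 1843 lbmol/h.
Fuel reacted = 0.778 × 533 → ξ = 414.7 lbmol/h.
Outlet (n = n₀ + ν ξ):
  CO: 533 − 1(414.7) = 118.3
  O₂: 489.8 − 0.5(414.7) = 282.5
  N₂: 1843 (inert)
  CO₂: 0 + 1(414.7) = 414.7
Total out = 118.3 + 282.5 + 1843 + 414.7 = 2658 lbmol/h.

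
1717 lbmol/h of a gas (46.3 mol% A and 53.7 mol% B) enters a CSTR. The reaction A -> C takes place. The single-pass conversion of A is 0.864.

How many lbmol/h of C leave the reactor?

A reacted = 0.864 × 795 = 686.9 lbmol/h; ν_A = −1, so ξ = 686.9/1 = 686.9 lbmol/h.
Outlet amounts (n = n₀ + ν ξ):
  A: 795 − 1(686.9) = 108.1
  C: 0 + 1(686.9) = 686.9
  B: 922 (inert)

687 lbmol/h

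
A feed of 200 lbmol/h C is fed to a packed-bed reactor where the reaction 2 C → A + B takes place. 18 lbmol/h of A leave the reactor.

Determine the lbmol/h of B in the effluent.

18 lbmol/h

For A: n = n₀ + 1ξ → 18 = 0 + 1ξ, giving ξ = 18 lbmol/h.
Outlet amounts (n = n₀ + ν ξ):
  C: 200 − 2(18) = 164
  A: 0 + 1(18) = 18
  B: 0 + 1(18) = 18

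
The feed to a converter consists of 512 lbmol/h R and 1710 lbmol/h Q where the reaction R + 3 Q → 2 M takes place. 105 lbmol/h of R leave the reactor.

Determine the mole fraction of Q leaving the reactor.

0.347

For R: n = n₀ − 1ξ → 105 = 512 − 1ξ, giving ξ = 407 lbmol/h.
Outlet amounts (n = n₀ + ν ξ):
  R: 512 − 1(407) = 105
  Q: 1710 − 3(407) = 489
  M: 0 + 2(407) = 814
Total out = 1408 lbmol/h; y_Q = 489 / 1408 = 0.3473.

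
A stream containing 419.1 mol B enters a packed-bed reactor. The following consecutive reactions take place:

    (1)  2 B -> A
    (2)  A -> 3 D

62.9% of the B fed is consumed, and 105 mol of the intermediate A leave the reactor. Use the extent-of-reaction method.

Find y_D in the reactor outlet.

Conversion of B: B consumed = 2ξ₁ = 0.629 × 419.1 → ξ₁ = 131.8 mol.
A balance: n_A = 0 + 1ξ₁ − 1ξ₂ = 105 → ξ₂ = (1·131.8 − 105)/1 = 26.81 mol.
Outlet amounts (n = n₀ + Σ ν·ξ):
  B: 419.1 − 2(131.8) = 155.5
  A: 0 + 1(131.8) − 1(26.81) = 105
  D: 0 + 3(26.81) = 80.42
Total out = 340.9 mol; y_D = 80.42 / 340.9 = 0.2359.

0.236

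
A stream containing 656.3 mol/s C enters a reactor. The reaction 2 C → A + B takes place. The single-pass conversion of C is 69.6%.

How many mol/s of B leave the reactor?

228 mol/s

C reacted = 0.696 × 656.3 = 456.8 mol/s; ν_C = −2, so ξ = 456.8/2 = 228.4 mol/s.
Outlet amounts (n = n₀ + ν ξ):
  C: 656.3 − 2(228.4) = 199.5
  A: 0 + 1(228.4) = 228.4
  B: 0 + 1(228.4) = 228.4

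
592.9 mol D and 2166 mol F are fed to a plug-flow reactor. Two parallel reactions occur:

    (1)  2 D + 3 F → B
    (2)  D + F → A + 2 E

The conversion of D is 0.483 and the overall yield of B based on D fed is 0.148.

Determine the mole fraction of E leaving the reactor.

0.088

Yield of B: 1ξ₁ / 592.9 = 0.148 → ξ₁ = 87.75 mol.
Conversion of D: 2ξ₁ + 1ξ₂ = 0.483 × 592.9 = 286.4 → ξ₂ = 110.9 mol.
Outlet amounts (n = n₀ + Σ ν·ξ):
  D: 592.9 − 2(87.75) − 1(110.9) = 306.5
  F: 2166 − 3(87.75) − 1(110.9) = 1792
  B: 0 + 1(87.75) = 87.75
  A: 0 + 1(110.9) = 110.9
  E: 0 + 2(110.9) = 221.7
Total out = 2519 mol; y_E = 221.7 / 2519 = 0.08804.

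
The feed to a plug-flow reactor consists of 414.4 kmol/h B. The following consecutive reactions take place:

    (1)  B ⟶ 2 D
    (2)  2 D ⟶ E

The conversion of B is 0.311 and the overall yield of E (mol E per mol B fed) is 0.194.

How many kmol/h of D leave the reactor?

97 kmol/h

Conversion of B: B consumed = 1ξ₁ = 0.311 × 414.4 → ξ₁ = 128.9 kmol/h.
Yield of E: 1ξ₂ / 414.4 = 0.194 → ξ₂ = 80.39 kmol/h.
Outlet amounts (n = n₀ + Σ ν·ξ):
  B: 414.4 − 1(128.9) = 285.5
  D: 0 + 2(128.9) − 2(80.39) = 96.97
  E: 0 + 1(80.39) = 80.39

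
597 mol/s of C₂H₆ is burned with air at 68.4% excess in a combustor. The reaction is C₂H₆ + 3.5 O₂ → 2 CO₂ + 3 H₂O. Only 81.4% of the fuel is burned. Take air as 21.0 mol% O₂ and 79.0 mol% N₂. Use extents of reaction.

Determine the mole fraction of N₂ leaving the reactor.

0.752

Stoichiometric O₂ = 3.5 × 597 = 2090 mol/s; O₂ fed = 2090 × 1.684 = 3519 mol/s.
N₂ fed = 3519 × 79/21 = 13240 mol/s.
Fuel reacted = 0.814 × 597 → ξ = 486 mol/s.
Outlet (n = n₀ + ν ξ):
  C₂H₆: 597 − 1(486) = 111
  O₂: 3519 − 3.5(486) = 1818
  N₂: 13240 (inert)
  CO₂: 0 + 2(486) = 971.9
  H₂O: 0 + 3(486) = 1458
Total out = 17600 mol/s; y_N₂ = 13240 / 17600 = 0.7523.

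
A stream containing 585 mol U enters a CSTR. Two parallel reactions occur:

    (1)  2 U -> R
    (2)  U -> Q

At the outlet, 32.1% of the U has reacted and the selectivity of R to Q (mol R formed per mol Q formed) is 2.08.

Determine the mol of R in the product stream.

Conversion of U: U consumed = 0.321 × 585 = 187.8 mol = 2ξ₁ + 1ξ₂.
Selectivity: 1ξ₁ / (1ξ₂) = 2.08 → ξ₁ = 2.08 ξ₂.
Substitute: (2·2.08 + 1) ξ₂ = 187.8 → ξ₂ = 36.39 mol, ξ₁ = 75.7 mol.
Outlet amounts (n = n₀ + Σ ν·ξ):
  U: 585 − 2(75.7) − 1(36.39) = 397.2
  R: 0 + 1(75.7) = 75.7
  Q: 0 + 1(36.39) = 36.39

75.7 mol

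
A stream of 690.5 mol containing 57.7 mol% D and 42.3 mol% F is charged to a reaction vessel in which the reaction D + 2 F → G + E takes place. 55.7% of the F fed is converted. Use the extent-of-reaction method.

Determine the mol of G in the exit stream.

F reacted = 0.557 × 292.1 = 162.7 mol; ν_F = −2, so ξ = 162.7/2 = 81.34 mol.
Outlet amounts (n = n₀ + ν ξ):
  D: 398.4 − 1(81.34) = 317.1
  F: 292.1 − 2(81.34) = 129.4
  G: 0 + 1(81.34) = 81.34
  E: 0 + 1(81.34) = 81.34

81.3 mol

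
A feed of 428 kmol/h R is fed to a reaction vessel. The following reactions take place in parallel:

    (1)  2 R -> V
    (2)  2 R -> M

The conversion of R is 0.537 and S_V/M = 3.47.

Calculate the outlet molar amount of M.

25.7 kmol/h

Conversion of R: R consumed = 0.537 × 428 = 229.8 kmol/h = 2ξ₁ + 2ξ₂.
Selectivity: 1ξ₁ / (1ξ₂) = 3.47 → ξ₁ = 3.47 ξ₂.
Substitute: (2·3.47 + 2) ξ₂ = 229.8 → ξ₂ = 25.71 kmol/h, ξ₁ = 89.21 kmol/h.
Outlet amounts (n = n₀ + Σ ν·ξ):
  R: 428 − 2(89.21) − 2(25.71) = 198.2
  V: 0 + 1(89.21) = 89.21
  M: 0 + 1(25.71) = 25.71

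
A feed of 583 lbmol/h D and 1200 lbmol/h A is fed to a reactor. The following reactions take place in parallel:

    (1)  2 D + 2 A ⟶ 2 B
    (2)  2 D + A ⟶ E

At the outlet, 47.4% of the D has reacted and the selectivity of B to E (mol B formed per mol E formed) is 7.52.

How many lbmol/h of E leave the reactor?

Conversion of D: D consumed = 0.474 × 583 = 276.3 lbmol/h = 2ξ₁ + 2ξ₂.
Selectivity: 2ξ₁ / (1ξ₂) = 7.52 → ξ₁ = 3.76 ξ₂.
Substitute: (2·3.76 + 2) ξ₂ = 276.3 → ξ₂ = 29.03 lbmol/h, ξ₁ = 109.1 lbmol/h.
Outlet amounts (n = n₀ + Σ ν·ξ):
  D: 583 − 2(109.1) − 2(29.03) = 306.7
  A: 1200 − 2(109.1) − 1(29.03) = 952.7
  B: 0 + 2(109.1) = 218.3
  E: 0 + 1(29.03) = 29.03

29 lbmol/h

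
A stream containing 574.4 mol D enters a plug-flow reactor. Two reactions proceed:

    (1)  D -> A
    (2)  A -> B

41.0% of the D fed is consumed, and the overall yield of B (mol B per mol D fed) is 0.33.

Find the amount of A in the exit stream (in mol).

46 mol

Conversion of D: D consumed = 1ξ₁ = 0.41 × 574.4 → ξ₁ = 235.5 mol.
Yield of B: 1ξ₂ / 574.4 = 0.33 → ξ₂ = 189.6 mol.
Outlet amounts (n = n₀ + Σ ν·ξ):
  D: 574.4 − 1(235.5) = 338.9
  A: 0 + 1(235.5) − 1(189.6) = 45.95
  B: 0 + 1(189.6) = 189.6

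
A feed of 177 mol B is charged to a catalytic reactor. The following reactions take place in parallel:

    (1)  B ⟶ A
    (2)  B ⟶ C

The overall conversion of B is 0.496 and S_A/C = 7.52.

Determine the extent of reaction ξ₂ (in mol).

ξ₂ = 10.3 mol

Conversion of B: B consumed = 0.496 × 177 = 87.79 mol = 1ξ₁ + 1ξ₂.
Selectivity: 1ξ₁ / (1ξ₂) = 7.52 → ξ₁ = 7.52 ξ₂.
Substitute: (1·7.52 + 1) ξ₂ = 87.79 → ξ₂ = 10.3 mol, ξ₁ = 77.49 mol.
Outlet amounts (n = n₀ + Σ ν·ξ):
  B: 177 − 1(77.49) − 1(10.3) = 89.21
  A: 0 + 1(77.49) = 77.49
  C: 0 + 1(10.3) = 10.3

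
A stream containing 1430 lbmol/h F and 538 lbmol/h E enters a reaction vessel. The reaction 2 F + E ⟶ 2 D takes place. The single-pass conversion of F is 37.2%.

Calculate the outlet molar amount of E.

F reacted = 0.372 × 1430 = 532 lbmol/h; ν_F = −2, so ξ = 532/2 = 266 lbmol/h.
Outlet amounts (n = n₀ + ν ξ):
  F: 1430 − 2(266) = 898
  E: 538 − 1(266) = 272
  D: 0 + 2(266) = 532

272 lbmol/h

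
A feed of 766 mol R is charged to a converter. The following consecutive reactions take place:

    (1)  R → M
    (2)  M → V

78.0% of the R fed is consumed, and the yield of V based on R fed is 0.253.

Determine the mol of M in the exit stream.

Conversion of R: R consumed = 1ξ₁ = 0.78 × 766 → ξ₁ = 597.5 mol.
Yield of V: 1ξ₂ / 766 = 0.253 → ξ₂ = 193.8 mol.
Outlet amounts (n = n₀ + Σ ν·ξ):
  R: 766 − 1(597.5) = 168.5
  M: 0 + 1(597.5) − 1(193.8) = 403.7
  V: 0 + 1(193.8) = 193.8

404 mol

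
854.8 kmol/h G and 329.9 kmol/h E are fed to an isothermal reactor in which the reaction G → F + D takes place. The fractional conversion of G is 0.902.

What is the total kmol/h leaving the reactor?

1960 kmol/h

G reacted = 0.902 × 854.8 = 771 kmol/h; ν_G = −1, so ξ = 771/1 = 771 kmol/h.
Outlet amounts (n = n₀ + ν ξ):
  G: 854.8 − 1(771) = 83.77
  F: 0 + 1(771) = 771
  D: 0 + 1(771) = 771
  E: 329.9 (inert)
Total out = 83.77 + 771 + 771 + 329.9 = 1956 kmol/h.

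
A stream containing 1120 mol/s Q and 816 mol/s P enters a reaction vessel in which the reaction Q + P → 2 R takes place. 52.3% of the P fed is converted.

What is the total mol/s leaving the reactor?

P reacted = 0.523 × 816 = 426.8 mol/s; ν_P = −1, so ξ = 426.8/1 = 426.8 mol/s.
Outlet amounts (n = n₀ + ν ξ):
  Q: 1120 − 1(426.8) = 693.2
  P: 816 − 1(426.8) = 389.2
  R: 0 + 2(426.8) = 853.5
Total out = 693.2 + 389.2 + 853.5 = 1936 mol/s.

1940 mol/s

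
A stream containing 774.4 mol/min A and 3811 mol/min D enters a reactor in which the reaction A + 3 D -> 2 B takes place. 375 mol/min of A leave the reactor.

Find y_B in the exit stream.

0.211

For A: n = n₀ − 1ξ → 375 = 774.4 − 1ξ, giving ξ = 399.4 mol/min.
Outlet amounts (n = n₀ + ν ξ):
  A: 774.4 − 1(399.4) = 375
  D: 3811 − 3(399.4) = 2613
  B: 0 + 2(399.4) = 798.8
Total out = 3787 mol/min; y_B = 798.8 / 3787 = 0.211.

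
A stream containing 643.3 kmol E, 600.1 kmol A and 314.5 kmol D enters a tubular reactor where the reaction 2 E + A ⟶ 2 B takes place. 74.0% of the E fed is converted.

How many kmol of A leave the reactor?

362 kmol

E reacted = 0.74 × 643.3 = 476 kmol; ν_E = −2, so ξ = 476/2 = 238 kmol.
Outlet amounts (n = n₀ + ν ξ):
  E: 643.3 − 2(238) = 167.3
  A: 600.1 − 1(238) = 362.1
  B: 0 + 2(238) = 476
  D: 314.5 (inert)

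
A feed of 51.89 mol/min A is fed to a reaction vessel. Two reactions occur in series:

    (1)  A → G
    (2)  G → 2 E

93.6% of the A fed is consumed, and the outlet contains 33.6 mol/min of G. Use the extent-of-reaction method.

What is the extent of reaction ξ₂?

ξ₂ = 15 mol/min

Conversion of A: A consumed = 1ξ₁ = 0.936 × 51.89 → ξ₁ = 48.57 mol/min.
G balance: n_G = 0 + 1ξ₁ − 1ξ₂ = 33.6 → ξ₂ = (1·48.57 − 33.6)/1 = 14.97 mol/min.
Outlet amounts (n = n₀ + Σ ν·ξ):
  A: 51.89 − 1(48.57) = 3.321
  G: 0 + 1(48.57) − 1(14.97) = 33.6
  E: 0 + 2(14.97) = 29.94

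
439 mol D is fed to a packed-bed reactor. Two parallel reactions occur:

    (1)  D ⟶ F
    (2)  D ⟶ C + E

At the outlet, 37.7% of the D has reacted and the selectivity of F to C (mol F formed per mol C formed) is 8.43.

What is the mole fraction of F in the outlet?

Conversion of D: D consumed = 0.377 × 439 = 165.5 mol = 1ξ₁ + 1ξ₂.
Selectivity: 1ξ₁ / (1ξ₂) = 8.43 → ξ₁ = 8.43 ξ₂.
Substitute: (1·8.43 + 1) ξ₂ = 165.5 → ξ₂ = 17.55 mol, ξ₁ = 148 mol.
Outlet amounts (n = n₀ + Σ ν·ξ):
  D: 439 − 1(148) − 1(17.55) = 273.5
  F: 0 + 1(148) = 148
  C: 0 + 1(17.55) = 17.55
  E: 0 + 1(17.55) = 17.55
Total out = 456.6 mol; y_F = 148 / 456.6 = 0.3241.

0.324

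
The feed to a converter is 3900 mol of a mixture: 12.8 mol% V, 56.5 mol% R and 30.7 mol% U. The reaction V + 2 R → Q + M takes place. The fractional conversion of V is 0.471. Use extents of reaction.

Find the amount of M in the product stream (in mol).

235 mol

V reacted = 0.471 × 499.2 = 235.1 mol; ν_V = −1, so ξ = 235.1/1 = 235.1 mol.
Outlet amounts (n = n₀ + ν ξ):
  V: 499.2 − 1(235.1) = 264.1
  R: 2204 − 2(235.1) = 1733
  Q: 0 + 1(235.1) = 235.1
  M: 0 + 1(235.1) = 235.1
  U: 1197 (inert)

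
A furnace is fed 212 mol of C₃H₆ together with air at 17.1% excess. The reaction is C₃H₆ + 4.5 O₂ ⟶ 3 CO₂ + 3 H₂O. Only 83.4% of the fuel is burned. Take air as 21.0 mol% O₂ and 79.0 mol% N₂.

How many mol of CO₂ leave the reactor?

Stoichiometric O₂ = 4.5 × 212 = 954 mol; O₂ fed = 954 × 1.171 = 1117 mol.
N₂ fed = 1117 × 79/21 = 4203 mol.
Fuel reacted = 0.834 × 212 → ξ = 176.8 mol.
Outlet (n = n₀ + ν ξ):
  C₃H₆: 212 − 1(176.8) = 35.19
  O₂: 1117 − 4.5(176.8) = 321.5
  N₂: 4203 (inert)
  CO₂: 0 + 3(176.8) = 530.4
  H₂O: 0 + 3(176.8) = 530.4

530 mol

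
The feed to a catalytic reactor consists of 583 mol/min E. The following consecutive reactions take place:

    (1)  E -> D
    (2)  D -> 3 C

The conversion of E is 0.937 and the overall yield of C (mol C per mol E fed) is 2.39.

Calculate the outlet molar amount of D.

81.8 mol/min

Conversion of E: E consumed = 1ξ₁ = 0.937 × 583 → ξ₁ = 546.3 mol/min.
Yield of C: 3ξ₂ / 583 = 2.39 → ξ₂ = 464.5 mol/min.
Outlet amounts (n = n₀ + Σ ν·ξ):
  E: 583 − 1(546.3) = 36.73
  D: 0 + 1(546.3) − 1(464.5) = 81.81
  C: 0 + 3(464.5) = 1393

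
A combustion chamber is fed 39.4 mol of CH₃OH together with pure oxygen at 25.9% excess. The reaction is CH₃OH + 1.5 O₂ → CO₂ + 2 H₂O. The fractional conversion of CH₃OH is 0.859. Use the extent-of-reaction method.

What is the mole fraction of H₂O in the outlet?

0.518

Stoichiometric O₂ = 1.5 × 39.4 = 59.1 mol; O₂ fed = 59.1 × 1.259 = 74.41 mol.
Fuel reacted = 0.859 × 39.4 → ξ = 33.84 mol.
Outlet (n = n₀ + ν ξ):
  CH₃OH: 39.4 − 1(33.84) = 5.555
  O₂: 74.41 − 1.5(33.84) = 23.64
  CO₂: 0 + 1(33.84) = 33.84
  H₂O: 0 + 2(33.84) = 67.69
Total out = 130.7 mol; y_H₂O = 67.69 / 130.7 = 0.5178.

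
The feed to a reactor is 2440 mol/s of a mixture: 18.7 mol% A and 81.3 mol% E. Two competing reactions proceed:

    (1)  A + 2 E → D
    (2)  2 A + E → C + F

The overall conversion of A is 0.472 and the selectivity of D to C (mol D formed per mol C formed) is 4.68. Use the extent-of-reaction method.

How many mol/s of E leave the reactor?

1650 mol/s

Conversion of A: A consumed = 0.472 × 456.3 = 215.4 mol/s = 1ξ₁ + 2ξ₂.
Selectivity: 1ξ₁ / (1ξ₂) = 4.68 → ξ₁ = 4.68 ξ₂.
Substitute: (1·4.68 + 2) ξ₂ = 215.4 → ξ₂ = 32.24 mol/s, ξ₁ = 150.9 mol/s.
Outlet amounts (n = n₀ + Σ ν·ξ):
  A: 456.3 − 1(150.9) − 2(32.24) = 240.9
  E: 1984 − 2(150.9) − 1(32.24) = 1650
  D: 0 + 1(150.9) = 150.9
  C: 0 + 1(32.24) = 32.24
  F: 0 + 1(32.24) = 32.24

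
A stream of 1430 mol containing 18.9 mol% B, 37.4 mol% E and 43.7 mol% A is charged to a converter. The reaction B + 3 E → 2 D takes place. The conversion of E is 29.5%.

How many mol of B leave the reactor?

E reacted = 0.295 × 534.8 = 157.8 mol; ν_E = −3, so ξ = 157.8/3 = 52.59 mol.
Outlet amounts (n = n₀ + ν ξ):
  B: 270.3 − 1(52.59) = 217.7
  E: 534.8 − 3(52.59) = 377
  D: 0 + 2(52.59) = 105.2
  A: 624.9 (inert)

218 mol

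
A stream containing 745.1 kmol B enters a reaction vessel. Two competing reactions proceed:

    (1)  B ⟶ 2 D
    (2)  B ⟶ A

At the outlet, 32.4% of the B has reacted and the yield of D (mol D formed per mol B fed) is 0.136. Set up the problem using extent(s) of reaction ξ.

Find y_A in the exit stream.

0.24

Yield of D: 2ξ₁ / 745.1 = 0.136 → ξ₁ = 50.67 kmol.
Conversion of B: 1ξ₁ + 1ξ₂ = 0.324 × 745.1 = 241.4 → ξ₂ = 190.7 kmol.
Outlet amounts (n = n₀ + Σ ν·ξ):
  B: 745.1 − 1(50.67) − 1(190.7) = 503.7
  D: 0 + 2(50.67) = 101.3
  A: 0 + 1(190.7) = 190.7
Total out = 795.8 kmol; y_A = 190.7 / 795.8 = 0.2397.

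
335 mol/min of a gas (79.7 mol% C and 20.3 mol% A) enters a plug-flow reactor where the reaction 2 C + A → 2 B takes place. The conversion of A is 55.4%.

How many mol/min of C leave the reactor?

A reacted = 0.554 × 68 = 37.67 mol/min; ν_A = −1, so ξ = 37.67/1 = 37.67 mol/min.
Outlet amounts (n = n₀ + ν ξ):
  C: 267 − 2(37.67) = 191.6
  A: 68 − 1(37.67) = 30.33
  B: 0 + 2(37.67) = 75.35

192 mol/min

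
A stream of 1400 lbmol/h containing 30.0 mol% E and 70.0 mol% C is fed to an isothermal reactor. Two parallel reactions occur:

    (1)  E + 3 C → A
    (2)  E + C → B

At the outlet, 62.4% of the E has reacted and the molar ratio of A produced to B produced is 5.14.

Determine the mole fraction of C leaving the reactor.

0.399

Conversion of E: E consumed = 0.624 × 420 = 262.1 lbmol/h = 1ξ₁ + 1ξ₂.
Selectivity: 1ξ₁ / (1ξ₂) = 5.14 → ξ₁ = 5.14 ξ₂.
Substitute: (1·5.14 + 1) ξ₂ = 262.1 → ξ₂ = 42.68 lbmol/h, ξ₁ = 219.4 lbmol/h.
Outlet amounts (n = n₀ + Σ ν·ξ):
  E: 420 − 1(219.4) − 1(42.68) = 157.9
  C: 980 − 3(219.4) − 1(42.68) = 279.1
  A: 0 + 1(219.4) = 219.4
  B: 0 + 1(42.68) = 42.68
Total out = 699.1 lbmol/h; y_C = 279.1 / 699.1 = 0.3993.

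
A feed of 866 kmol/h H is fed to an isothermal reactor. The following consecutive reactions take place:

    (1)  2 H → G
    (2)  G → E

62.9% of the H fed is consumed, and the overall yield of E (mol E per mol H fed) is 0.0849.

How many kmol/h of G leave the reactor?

Conversion of H: H consumed = 2ξ₁ = 0.629 × 866 → ξ₁ = 272.4 kmol/h.
Yield of E: 1ξ₂ / 866 = 0.0849 → ξ₂ = 73.52 kmol/h.
Outlet amounts (n = n₀ + Σ ν·ξ):
  H: 866 − 2(272.4) = 321.3
  G: 0 + 1(272.4) − 1(73.52) = 198.8
  E: 0 + 1(73.52) = 73.52

199 kmol/h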